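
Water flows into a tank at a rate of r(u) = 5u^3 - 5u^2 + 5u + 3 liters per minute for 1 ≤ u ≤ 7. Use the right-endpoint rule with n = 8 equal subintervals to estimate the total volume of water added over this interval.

Δu = (7 − 1)/8 = 0.75.
Right endpoints: 1.75, 2.5, 3.25, 4, 4.75, 5.5, 6.25, 7.
r(1.75) = 23.234375, r(2.5) = 62.375, r(3.25) = 138.078125, r(4) = 263, r(4.75) = 449.796875, r(5.5) = 711.125, r(6.25) = 1059.640625, r(7) = 1508.
Sum = Δu · [r(1.75) + r(2.5) + r(3.25) + ...].
Sum = 3161.4375.

3161.4375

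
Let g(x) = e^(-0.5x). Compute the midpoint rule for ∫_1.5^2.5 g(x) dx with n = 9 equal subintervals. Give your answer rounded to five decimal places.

0.37168

Δx = (2.5 − 1.5)/9 = 1/9.
Midpoints: 14/9, 5/3, 16/9, 17/9, 2, 19/9, 20/9, 7/3, 22/9.
g(14/9) ≈ 0.45943, g(5/3) ≈ 0.43460, g(16/9) ≈ 0.41111, g(17/9) ≈ 0.38890, g(2) ≈ 0.36788, g(19/9) ≈ 0.34800, g(20/9) ≈ 0.32919, g(7/3) ≈ 0.31140, g(22/9) ≈ 0.29457.
Sum = Δx · [g(14/9) + g(5/3) + g(16/9) + ...].
Sum ≈ 0.37168.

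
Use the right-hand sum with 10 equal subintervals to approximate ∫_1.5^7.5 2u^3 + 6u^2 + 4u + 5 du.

2921.88

Δu = (7.5 − 1.5)/10 = 0.6.
Right endpoints: 2.1, 2.7, 3.3, 3.9, 4.5, 5.1, 5.7, 6.3, 6.9, 7.5.
f(2.1) = 58.382, f(2.7) = 98.906, f(3.3) = 155.414, f(3.9) = 230.498, f(4.5) = 326.75, f(5.1) = 446.762, f(5.7) = 593.126, f(6.3) = 768.434, f(6.9) = 975.278, f(7.5) = 1216.25.
Sum = Δu · [f(2.1) + f(2.7) + f(3.3) + ...].
Sum = 2921.88.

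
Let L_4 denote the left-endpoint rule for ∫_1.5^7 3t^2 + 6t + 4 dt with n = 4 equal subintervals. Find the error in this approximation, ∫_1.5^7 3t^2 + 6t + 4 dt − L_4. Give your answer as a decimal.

113.91015625

Exact integral: ∫_1.5^7 f(t) dt = 501.875.
L_4 = 387.96484375.
Error = 501.875 − 387.96484375 = 113.91015625.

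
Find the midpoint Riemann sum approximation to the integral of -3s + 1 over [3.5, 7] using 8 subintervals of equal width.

Δs = (7 − 3.5)/8 = 0.4375.
Midpoints: 3.71875, 4.15625, 4.59375, 5.03125, 5.46875, 5.90625, 6.34375, 6.78125.
f(3.71875) = -10.15625, f(4.15625) = -11.46875, f(4.59375) = -12.78125, f(5.03125) = -14.09375, f(5.46875) = -15.40625, f(5.90625) = -16.71875, f(6.34375) = -18.03125, f(6.78125) = -19.34375.
Sum = Δs · [f(3.71875) + f(4.15625) + f(4.59375) + ...].
Sum = -51.625.

-51.625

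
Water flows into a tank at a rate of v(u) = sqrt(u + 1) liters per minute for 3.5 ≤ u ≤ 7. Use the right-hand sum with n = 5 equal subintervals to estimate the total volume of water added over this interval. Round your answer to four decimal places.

8.9661

Δu = (7 − 3.5)/5 = 0.7.
Right endpoints: 4.2, 4.9, 5.6, 6.3, 7.
v(4.2) ≈ 2.2804, v(4.9) ≈ 2.4290, v(5.6) ≈ 2.5690, v(6.3) ≈ 2.7019, v(7) ≈ 2.8284.
Sum = Δu · [v(4.2) + v(4.9) + v(5.6) + v(6.3) + v(7)].
Sum ≈ 8.9661.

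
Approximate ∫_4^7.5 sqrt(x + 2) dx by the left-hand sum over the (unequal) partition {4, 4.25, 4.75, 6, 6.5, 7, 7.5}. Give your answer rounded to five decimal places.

9.48192

Subinterval widths: 0.25, 0.5, 1.25, 0.5, 0.5, 0.5.
Left endpoints: 4, 4.25, 4.75, 6, 6.5, 7.
f(4) ≈ 2.44949, f(4.25) ≈ 2.50000, f(4.75) ≈ 2.59808, f(6) ≈ 2.82843, f(6.5) ≈ 2.91548, f(7) ≈ 3.00000.
Sum = Σ Δx_i · f(x_i).
Sum ≈ 9.48192.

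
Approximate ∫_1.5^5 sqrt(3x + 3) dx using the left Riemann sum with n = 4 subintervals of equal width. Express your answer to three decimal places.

11.736

Δx = (5 − 1.5)/4 = 0.875.
Left endpoints: 1.5, 2.375, 3.25, 4.125.
f(1.5) ≈ 2.739, f(2.375) ≈ 3.182, f(3.25) ≈ 3.571, f(4.125) ≈ 3.921.
Sum = Δx · [f(1.5) + f(2.375) + f(3.25) + f(4.125)].
Sum ≈ 11.736.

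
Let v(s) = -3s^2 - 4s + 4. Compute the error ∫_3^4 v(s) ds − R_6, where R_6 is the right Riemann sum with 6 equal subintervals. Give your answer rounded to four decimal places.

Exact integral: ∫_3^4 v(s) ds = -47.
R_6 ≈ -49.097222.
Error ≈ -47 − (-49.097222) ≈ 2.0972.

2.0972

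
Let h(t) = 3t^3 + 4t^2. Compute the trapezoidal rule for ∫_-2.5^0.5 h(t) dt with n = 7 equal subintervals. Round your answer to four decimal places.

Δt = (0.5 − (-2.5))/7 = 3/7.
h(-2.5) = -21.875, h(-29/14) = -26071/2744, h(-23/14) = -6877/2744, h(-17/14) = 1445/2744, h(-11/14) = 2783/2744, h(-5/14) = 1025/2744, h(1/14) = 59/2744, h(0.5) = 1.375.
T_7 = (Δt/2)·[h(t_0) + 2h(t_1) + ... + 2h(t_{6}) + h(t_7)].
Sum ≈ -8.7092.

-8.7092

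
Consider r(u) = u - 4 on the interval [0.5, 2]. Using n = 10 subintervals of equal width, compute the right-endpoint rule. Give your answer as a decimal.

Δu = (2 − 0.5)/10 = 0.15.
Right endpoints: 0.65, 0.8, 0.95, 1.1, 1.25, 1.4, 1.55, 1.7, 1.85, 2.
r(0.65) = -3.35, r(0.8) = -3.2, r(0.95) = -3.05, r(1.1) = -2.9, r(1.25) = -2.75, r(1.4) = -2.6, r(1.55) = -2.45, r(1.7) = -2.3, r(1.85) = -2.15, r(2) = -2.
Sum = Δu · [r(0.65) + r(0.8) + r(0.95) + ...].
Sum = -4.0125.

-4.0125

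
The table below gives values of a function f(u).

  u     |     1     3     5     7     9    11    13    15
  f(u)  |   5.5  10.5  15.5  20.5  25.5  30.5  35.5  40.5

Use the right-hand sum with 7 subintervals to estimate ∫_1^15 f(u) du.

357

Δu = 2.
Sum = 2·[10.5 + 15.5 + 20.5 + 25.5 + 30.5 + 35.5 + 40.5] = 357.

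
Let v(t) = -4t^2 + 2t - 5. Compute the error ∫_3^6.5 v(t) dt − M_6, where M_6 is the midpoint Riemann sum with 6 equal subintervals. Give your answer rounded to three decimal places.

-0.397

Exact integral: ∫_3^6.5 v(t) dt ≈ -314.41667.
M_6 ≈ -314.01968.
Error ≈ -314.41667 − (-314.01968) ≈ -0.397.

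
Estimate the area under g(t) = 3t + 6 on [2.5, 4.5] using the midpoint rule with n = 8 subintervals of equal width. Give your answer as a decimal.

Δt = (4.5 − 2.5)/8 = 0.25.
Midpoints: 2.625, 2.875, 3.125, 3.375, 3.625, 3.875, 4.125, 4.375.
g(2.625) = 13.875, g(2.875) = 14.625, g(3.125) = 15.375, g(3.375) = 16.125, g(3.625) = 16.875, g(3.875) = 17.625, g(4.125) = 18.375, g(4.375) = 19.125.
Sum = Δt · [g(2.625) + g(2.875) + g(3.125) + ...].
Sum = 33.

33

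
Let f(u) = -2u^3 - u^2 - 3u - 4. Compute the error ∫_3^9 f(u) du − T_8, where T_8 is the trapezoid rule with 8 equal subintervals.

Exact integral: ∫_3^9 f(u) du = -3606.
T_8 = -3626.8125.
Error = -3606 − (-3626.8125) = 20.8125.

20.8125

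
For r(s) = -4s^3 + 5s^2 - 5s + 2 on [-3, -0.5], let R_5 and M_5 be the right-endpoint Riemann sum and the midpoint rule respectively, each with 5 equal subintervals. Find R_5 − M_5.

-36.875

R_5 = 114.375.
M_5 = 151.25.
R_5 − M_5 = -36.875.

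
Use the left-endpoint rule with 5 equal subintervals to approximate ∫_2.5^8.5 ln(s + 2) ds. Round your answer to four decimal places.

Δs = (8.5 − 2.5)/5 = 1.2.
Left endpoints: 2.5, 3.7, 4.9, 6.1, 7.3.
f(2.5) ≈ 1.5041, f(3.7) ≈ 1.7405, f(4.9) ≈ 1.9315, f(6.1) ≈ 2.0919, f(7.3) ≈ 2.2300.
Sum = Δs · [f(2.5) + f(3.7) + f(4.9) + f(6.1) + f(7.3)].
Sum ≈ 11.3975.

11.3975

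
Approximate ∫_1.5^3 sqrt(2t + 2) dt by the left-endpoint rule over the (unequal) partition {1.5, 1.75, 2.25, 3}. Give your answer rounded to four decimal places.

3.6438

Subinterval widths: 0.25, 0.5, 0.75.
Left endpoints: 1.5, 1.75, 2.25.
f(1.5) ≈ 2.2361, f(1.75) ≈ 2.3452, f(2.25) ≈ 2.5495.
Sum = Σ Δt_i · f(t_i).
Sum ≈ 3.6438.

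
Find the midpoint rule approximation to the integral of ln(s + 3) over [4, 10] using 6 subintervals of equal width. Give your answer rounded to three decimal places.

13.726

Δs = (10 − 4)/6 = 1.
Midpoints: 4.5, 5.5, 6.5, 7.5, 8.5, 9.5.
f(4.5) ≈ 2.015, f(5.5) ≈ 2.140, f(6.5) ≈ 2.251, f(7.5) ≈ 2.351, f(8.5) ≈ 2.442, f(9.5) ≈ 2.526.
Sum = Δs · [f(4.5) + f(5.5) + f(6.5) + ...].
Sum ≈ 13.726.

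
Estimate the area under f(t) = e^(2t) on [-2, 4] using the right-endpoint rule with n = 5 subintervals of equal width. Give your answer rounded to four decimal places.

3934.0132

Δt = (4 − (-2))/5 = 1.2.
Right endpoints: -0.8, 0.4, 1.6, 2.8, 4.
f(-0.8) ≈ 0.2019, f(0.4) ≈ 2.2255, f(1.6) ≈ 24.5325, f(2.8) ≈ 270.4264, f(4) ≈ 2980.9580.
Sum = Δt · [f(-0.8) + f(0.4) + f(1.6) + f(2.8) + f(4)].
Sum ≈ 3934.0132.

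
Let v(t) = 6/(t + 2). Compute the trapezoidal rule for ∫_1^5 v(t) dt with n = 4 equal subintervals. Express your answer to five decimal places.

5.12857

Δt = (5 − 1)/4 = 1.
v(1) = 2, v(2) = 1.5, v(3) = 1.2, v(4) = 1, v(5) = 6/7.
T_4 = (Δt/2)·[v(t_0) + 2v(t_1) + 2v(t_2) + 2v(t_3) + v(t_4)].
Sum ≈ 5.12857.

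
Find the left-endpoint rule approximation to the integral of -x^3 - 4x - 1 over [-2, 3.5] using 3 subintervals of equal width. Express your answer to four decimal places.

4.3542

Δx = (3.5 − (-2))/3 = 11/6.
Left endpoints: -2, -1/6, 5/3.
f(-2) = 15, f(-1/6) = -71/216, f(5/3) = -332/27.
Sum = Δx · [f(-2) + f(-1/6) + f(5/3)].
Sum ≈ 4.3542.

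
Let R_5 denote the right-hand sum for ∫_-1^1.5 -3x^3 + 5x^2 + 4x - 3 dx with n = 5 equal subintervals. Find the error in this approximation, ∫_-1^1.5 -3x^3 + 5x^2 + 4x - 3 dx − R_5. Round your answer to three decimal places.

Exact integral: ∫_-1^1.5 f(x) dx ≈ -0.75521.
R_5 = 0.3125.
Error ≈ -0.75521 − 0.3125 ≈ -1.068.

-1.068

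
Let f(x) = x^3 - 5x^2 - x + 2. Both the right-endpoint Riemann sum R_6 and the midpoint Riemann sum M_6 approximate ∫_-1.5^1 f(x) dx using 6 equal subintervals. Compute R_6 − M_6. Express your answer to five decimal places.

R_6 ≈ -1.4055266.
M_6 ≈ -2.4743200.
R_6 − M_6 ≈ 1.06879.

1.06879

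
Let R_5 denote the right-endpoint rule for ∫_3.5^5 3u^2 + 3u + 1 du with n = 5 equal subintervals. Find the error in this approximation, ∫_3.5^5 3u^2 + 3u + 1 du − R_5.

Exact integral: ∫_3.5^5 f(u) du = 102.75.
R_5 = 109.23.
Error = 102.75 − 109.23 = -6.48.

-6.48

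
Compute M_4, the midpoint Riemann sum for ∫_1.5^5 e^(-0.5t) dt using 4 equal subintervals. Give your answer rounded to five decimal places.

0.77437

Δt = (5 − 1.5)/4 = 0.875.
Midpoints: 1.9375, 2.8125, 3.6875, 4.5625.
f(1.9375) ≈ 0.37956, f(2.8125) ≈ 0.24506, f(3.6875) ≈ 0.15822, f(4.5625) ≈ 0.10216.
Sum = Δt · [f(1.9375) + f(2.8125) + f(3.6875) + f(4.5625)].
Sum ≈ 0.77437.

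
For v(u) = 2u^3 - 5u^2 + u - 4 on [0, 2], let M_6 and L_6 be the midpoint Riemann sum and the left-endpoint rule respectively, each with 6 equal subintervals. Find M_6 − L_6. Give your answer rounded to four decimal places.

M_6 ≈ -11.351852.
L_6 ≈ -10.962963.
M_6 − L_6 ≈ -0.3889.

-0.3889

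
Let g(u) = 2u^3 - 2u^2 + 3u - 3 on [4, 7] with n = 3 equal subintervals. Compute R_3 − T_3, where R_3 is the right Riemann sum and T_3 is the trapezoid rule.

250.5

R_3 = 1193.
T_3 = 942.5.
R_3 − T_3 = 250.5.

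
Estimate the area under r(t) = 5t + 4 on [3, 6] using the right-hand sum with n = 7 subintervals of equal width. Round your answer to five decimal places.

82.71429

Δt = (6 − 3)/7 = 3/7.
Right endpoints: 24/7, 27/7, 30/7, 33/7, 36/7, 39/7, 6.
r(24/7) = 148/7, r(27/7) = 163/7, r(30/7) = 178/7, r(33/7) = 193/7, r(36/7) = 208/7, r(39/7) = 223/7, r(6) = 34.
Sum = Δt · [r(24/7) + r(27/7) + r(30/7) + ...].
Sum ≈ 82.71429.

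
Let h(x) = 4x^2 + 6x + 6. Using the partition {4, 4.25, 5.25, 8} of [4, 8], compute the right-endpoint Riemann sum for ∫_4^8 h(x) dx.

Subinterval widths: 0.25, 1, 2.75.
Right endpoints: 4.25, 5.25, 8.
h(4.25) = 103.75, h(5.25) = 147.75, h(8) = 310.
Sum = Σ Δx_i · h(x_i).
Sum = 1026.1875.

1026.1875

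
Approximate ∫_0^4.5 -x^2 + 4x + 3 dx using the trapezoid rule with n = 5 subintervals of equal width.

23.0175

Δx = (4.5 − 0)/5 = 0.9.
f(0) = 3, f(0.9) = 5.79, f(1.8) = 6.96, f(2.7) = 6.51, f(3.6) = 4.44, f(4.5) = 0.75.
T_5 = (Δx/2)·[f(x_0) + 2f(x_1) + ... + 2f(x_{4}) + f(x_5)].
Sum = 23.0175.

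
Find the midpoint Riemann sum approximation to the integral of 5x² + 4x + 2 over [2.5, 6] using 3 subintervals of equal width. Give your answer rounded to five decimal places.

398.47338

Δx = (6 − 2.5)/3 = 7/6.
Midpoints: 37/12, 4.25, 65/12.
f(37/12) = 8909/144, f(4.25) = 109.3125, f(65/12) = 24533/144.
Sum = Δx · [f(37/12) + f(4.25) + f(65/12)].
Sum ≈ 398.47338.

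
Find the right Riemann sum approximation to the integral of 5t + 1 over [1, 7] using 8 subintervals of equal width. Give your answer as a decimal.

137.25

Δt = (7 − 1)/8 = 0.75.
Right endpoints: 1.75, 2.5, 3.25, 4, 4.75, 5.5, 6.25, 7.
f(1.75) = 9.75, f(2.5) = 13.5, f(3.25) = 17.25, f(4) = 21, f(4.75) = 24.75, f(5.5) = 28.5, f(6.25) = 32.25, f(7) = 36.
Sum = Δt · [f(1.75) + f(2.5) + f(3.25) + ...].
Sum = 137.25.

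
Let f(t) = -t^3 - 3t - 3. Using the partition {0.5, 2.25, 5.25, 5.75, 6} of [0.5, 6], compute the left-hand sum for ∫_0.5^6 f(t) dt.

-205.83203125

Subinterval widths: 1.75, 3, 0.5, 0.25.
Left endpoints: 0.5, 2.25, 5.25, 5.75.
f(0.5) = -4.625, f(2.25) = -21.140625, f(5.25) = -163.453125, f(5.75) = -210.359375.
Sum = Σ Δt_i · f(t_i).
Sum = -205.83203125.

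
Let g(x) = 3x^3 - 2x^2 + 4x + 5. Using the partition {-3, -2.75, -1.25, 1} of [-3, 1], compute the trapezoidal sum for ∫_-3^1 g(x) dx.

-91.921875

Subinterval widths: 0.25, 1.5, 2.25.
g(-3) = -106, g(-2.75) = -83.515625, g(-1.25) = -8.984375, g(1) = 10.
On each subinterval the trapezoid contributes (Δx_i/2)·[g(x_{i-1}) + g(x_i)].
Sum = -91.921875.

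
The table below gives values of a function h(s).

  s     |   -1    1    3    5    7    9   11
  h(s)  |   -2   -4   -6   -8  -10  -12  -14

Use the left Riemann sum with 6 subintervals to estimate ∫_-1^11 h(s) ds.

-84

Δs = 2.
Sum = 2·[(-2) + (-4) + (-6) + (-8) + (-10) + (-12)] = -84.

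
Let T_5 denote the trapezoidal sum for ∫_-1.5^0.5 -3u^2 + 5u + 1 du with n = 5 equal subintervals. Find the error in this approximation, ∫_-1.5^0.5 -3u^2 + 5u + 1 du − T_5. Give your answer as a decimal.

0.16

Exact integral: ∫_-1.5^0.5 f(u) du = -6.5.
T_5 = -6.66.
Error = -6.5 − (-6.66) = 0.16.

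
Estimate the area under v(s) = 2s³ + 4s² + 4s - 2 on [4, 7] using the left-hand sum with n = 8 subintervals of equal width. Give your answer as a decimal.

Δs = (7 − 4)/8 = 0.375.
Left endpoints: 4, 4.375, 4.75, 5.125, 5.5, 5.875, 6.25, 6.625.
v(4) = 206, v(4.375) = 259.54296875, v(4.75) = 321.59375, v(5.125) = 392.78515625, v(5.5) = 473.75, v(5.875) = 565.12109375, v(6.25) = 667.53125, v(6.625) = 781.61328125.
Sum = Δs · [v(4) + v(4.375) + v(4.75) + ...].
Sum = 1375.4765625.

1375.4765625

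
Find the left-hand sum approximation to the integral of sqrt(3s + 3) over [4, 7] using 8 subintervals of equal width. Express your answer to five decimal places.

13.02462

Δs = (7 − 4)/8 = 0.375.
Left endpoints: 4, 4.375, 4.75, 5.125, 5.5, 5.875, 6.25, 6.625.
f(4) ≈ 3.87298, f(4.375) ≈ 4.01559, f(4.75) ≈ 4.15331, f(5.125) ≈ 4.28661, f(5.5) ≈ 4.41588, f(5.875) ≈ 4.54148, f(6.25) ≈ 4.66369, f(6.625) ≈ 4.78278.
Sum = Δs · [f(4) + f(4.375) + f(4.75) + ...].
Sum ≈ 13.02462.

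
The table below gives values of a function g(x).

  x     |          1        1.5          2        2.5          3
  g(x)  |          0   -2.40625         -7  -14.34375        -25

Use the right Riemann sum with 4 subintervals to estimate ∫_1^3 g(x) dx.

-24.375

Δx = 0.5.
Sum = 0.5·[(-2.40625) + (-7) + (-14.34375) + (-25)] = -24.375.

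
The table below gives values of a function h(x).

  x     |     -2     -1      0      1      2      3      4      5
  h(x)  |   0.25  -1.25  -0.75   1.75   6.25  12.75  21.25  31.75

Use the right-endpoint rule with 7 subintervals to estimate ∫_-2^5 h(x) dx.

71.75

Δx = 1.
Sum = 1·[(-1.25) + (-0.75) + 1.75 + 6.25 + 12.75 + 21.25 + 31.75] = 71.75.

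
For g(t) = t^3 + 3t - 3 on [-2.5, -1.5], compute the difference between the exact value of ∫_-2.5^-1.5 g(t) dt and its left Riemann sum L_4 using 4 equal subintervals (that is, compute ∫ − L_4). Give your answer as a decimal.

1.96875

Exact integral: ∫_-2.5^-1.5 g(t) dt = -17.5.
L_4 = -19.46875.
Error = -17.5 − (-19.46875) = 1.96875.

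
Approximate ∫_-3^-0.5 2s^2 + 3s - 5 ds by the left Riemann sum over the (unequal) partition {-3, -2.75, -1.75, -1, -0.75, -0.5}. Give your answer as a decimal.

Subinterval widths: 0.25, 1, 0.75, 0.25, 0.25.
Left endpoints: -3, -2.75, -1.75, -1, -0.75.
f(-3) = 4, f(-2.75) = 1.875, f(-1.75) = -4.125, f(-1) = -6, f(-0.75) = -6.125.
Sum = Σ Δs_i · f(s_i).
Sum = -3.25.

-3.25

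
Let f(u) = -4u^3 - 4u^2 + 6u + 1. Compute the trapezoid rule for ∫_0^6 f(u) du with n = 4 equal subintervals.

-1560

Δu = (6 − 0)/4 = 1.5.
f(0) = 1, f(1.5) = -12.5, f(3) = -125, f(4.5) = -417.5, f(6) = -971.
T_4 = (Δu/2)·[f(u_0) + 2f(u_1) + 2f(u_2) + 2f(u_3) + f(u_4)].
Sum = -1560.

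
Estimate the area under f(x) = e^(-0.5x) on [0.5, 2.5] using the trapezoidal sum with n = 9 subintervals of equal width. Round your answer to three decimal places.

Δx = (2.5 − 0.5)/9 = 2/9.
f(0.5) ≈ 0.779, f(13/18) ≈ 0.697, f(17/18) ≈ 0.624, f(7/6) ≈ 0.558, f(25/18) ≈ 0.499, f(29/18) ≈ 0.447, f(11/6) ≈ 0.400, f(37/18) ≈ 0.358, f(41/18) ≈ 0.320, f(2.5) ≈ 0.287.
T_9 = (Δx/2)·[f(x_0) + 2f(x_1) + ... + 2f(x_{8}) + f(x_9)].
Sum ≈ 0.986.

0.986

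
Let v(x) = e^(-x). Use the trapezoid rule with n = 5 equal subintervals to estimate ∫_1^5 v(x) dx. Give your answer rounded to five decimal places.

Δx = (5 − 1)/5 = 0.8.
v(1) ≈ 0.36788, v(1.8) ≈ 0.16530, v(2.6) ≈ 0.07427, v(3.4) ≈ 0.03337, v(4.2) ≈ 0.01500, v(5) ≈ 0.00674.
T_5 = (Δx/2)·[v(x_0) + 2v(x_1) + ... + 2v(x_{4}) + v(x_5)].
Sum ≈ 0.38020.

0.38020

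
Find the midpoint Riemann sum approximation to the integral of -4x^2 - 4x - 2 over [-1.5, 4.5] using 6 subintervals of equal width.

Δx = (4.5 − (-1.5))/6 = 1.
Midpoints: -1, 0, 1, 2, 3, 4.
f(-1) = -2, f(0) = -2, f(1) = -10, f(2) = -26, f(3) = -50, f(4) = -82.
Sum = Δx · [f(-1) + f(0) + f(1) + ...].
Sum = -172.

-172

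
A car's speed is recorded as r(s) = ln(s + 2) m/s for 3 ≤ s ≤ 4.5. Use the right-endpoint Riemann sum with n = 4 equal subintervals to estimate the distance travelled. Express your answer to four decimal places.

Δs = (4.5 − 3)/4 = 0.375.
Right endpoints: 3.375, 3.75, 4.125, 4.5.
r(3.375) ≈ 1.6818, r(3.75) ≈ 1.7492, r(4.125) ≈ 1.8124, r(4.5) ≈ 1.8718.
Sum = Δs · [r(3.375) + r(3.75) + r(4.125) + r(4.5)].
Sum ≈ 2.6682.

2.6682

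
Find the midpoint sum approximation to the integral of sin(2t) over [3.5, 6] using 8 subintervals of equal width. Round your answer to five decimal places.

Δt = (6 − 3.5)/8 = 0.3125.
Midpoints: 3.65625, 3.96875, 4.28125, 4.59375, 4.90625, 5.21875, 5.53125, 5.84375.
f(3.65625) ≈ 0.85695, f(3.96875) ≈ 0.99651, f(4.28125) ≈ 0.75933, f(4.59375) ≈ 0.23506, f(4.90625) ≈ -0.37808, f(5.21875) ≈ -0.84828, f(5.53125) ≈ -0.99776, f(5.84375) ≈ -0.77002.
Sum = Δt · [f(3.65625) + f(3.96875) + f(4.28125) + ...].
Sum ≈ -0.04572.

-0.04572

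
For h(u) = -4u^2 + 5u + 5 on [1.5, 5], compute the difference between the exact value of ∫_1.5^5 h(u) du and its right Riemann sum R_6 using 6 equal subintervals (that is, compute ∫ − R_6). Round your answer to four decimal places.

22.2315

Exact integral: ∫_1.5^5 h(u) du ≈ -87.791667.
R_6 ≈ -110.023148.
Error ≈ -87.791667 − (-110.023148) ≈ 22.2315.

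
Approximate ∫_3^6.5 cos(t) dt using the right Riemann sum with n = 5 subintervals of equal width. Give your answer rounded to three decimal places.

Δt = (6.5 − 3)/5 = 0.7.
Right endpoints: 3.7, 4.4, 5.1, 5.8, 6.5.
f(3.7) ≈ -0.848, f(4.4) ≈ -0.307, f(5.1) ≈ 0.378, f(5.8) ≈ 0.886, f(6.5) ≈ 0.977.
Sum = Δt · [f(3.7) + f(4.4) + f(5.1) + f(5.8) + f(6.5)].
Sum ≈ 0.759.

0.759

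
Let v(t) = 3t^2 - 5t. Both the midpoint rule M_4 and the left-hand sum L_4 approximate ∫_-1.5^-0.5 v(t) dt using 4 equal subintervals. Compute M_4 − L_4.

M_4 = 8.234375.
L_4 = 9.65625.
M_4 − L_4 = -1.421875.

-1.421875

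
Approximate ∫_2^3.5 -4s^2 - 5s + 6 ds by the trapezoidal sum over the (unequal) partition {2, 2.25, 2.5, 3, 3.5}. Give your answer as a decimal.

Subinterval widths: 0.25, 0.25, 0.5, 0.5.
f(2) = -20, f(2.25) = -25.5, f(2.5) = -31.5, f(3) = -45, f(3.5) = -60.5.
On each subinterval the trapezoid contributes (Δs_i/2)·[f(s_{i-1}) + f(s_i)].
Sum = -58.3125.

-58.3125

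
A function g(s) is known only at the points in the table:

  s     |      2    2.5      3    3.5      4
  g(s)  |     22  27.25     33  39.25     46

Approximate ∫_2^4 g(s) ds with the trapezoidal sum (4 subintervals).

66.75

Δs = 0.5.
T_4 = (0.5/2)·[22 + 2·27.25 + 2·33 + 2·39.25 + 46] = 66.75.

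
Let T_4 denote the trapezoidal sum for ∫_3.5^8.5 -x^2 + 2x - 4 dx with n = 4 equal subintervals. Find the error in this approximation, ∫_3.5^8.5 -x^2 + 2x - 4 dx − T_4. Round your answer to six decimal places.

1.302083

Exact integral: ∫_3.5^8.5 f(x) dx ≈ -150.41666667.
T_4 = -151.71875.
Error ≈ -150.41666667 − (-151.71875) ≈ 1.302083.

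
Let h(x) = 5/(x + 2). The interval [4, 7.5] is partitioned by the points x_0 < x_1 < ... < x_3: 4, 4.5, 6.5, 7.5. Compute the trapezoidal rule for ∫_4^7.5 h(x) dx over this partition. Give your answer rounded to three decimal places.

2.315

Subinterval widths: 0.5, 2, 1.
h(4) = 5/6, h(4.5) = 10/13, h(6.5) = 10/17, h(7.5) = 10/19.
On each subinterval the trapezoid contributes (Δx_i/2)·[h(x_{i-1}) + h(x_i)].
Sum ≈ 2.315.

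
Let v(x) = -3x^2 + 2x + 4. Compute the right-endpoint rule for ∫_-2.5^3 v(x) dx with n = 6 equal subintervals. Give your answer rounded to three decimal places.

Δx = (3 − (-2.5))/6 = 11/12.
Right endpoints: -19/12, -2/3, 0.25, 7/6, 25/12, 3.
v(-19/12) = -6.6875, v(-2/3) = 4/3, v(0.25) = 4.3125, v(7/6) = 2.25, v(25/12) = -233/48, v(3) = -17.
Sum = Δx · [v(-19/12) + v(-2/3) + v(0.25) + ...].
Sum ≈ -18.925.

-18.925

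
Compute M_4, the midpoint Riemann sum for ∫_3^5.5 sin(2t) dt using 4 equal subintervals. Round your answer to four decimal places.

0.5105

Δt = (5.5 − 3)/4 = 0.625.
Midpoints: 3.3125, 3.9375, 4.5625, 5.1875.
f(3.3125) ≈ 0.3352, f(3.9375) ≈ 0.9998, f(4.5625) ≈ 0.2953, f(5.1875) ≈ -0.8135.
Sum = Δt · [f(3.3125) + f(3.9375) + f(4.5625) + f(5.1875)].
Sum ≈ 0.5105.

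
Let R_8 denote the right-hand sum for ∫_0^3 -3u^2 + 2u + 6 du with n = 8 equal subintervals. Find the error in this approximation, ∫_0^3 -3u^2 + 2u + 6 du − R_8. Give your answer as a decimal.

Exact integral: ∫_0^3 f(u) du = 0.
R_8 = -4.1484375.
Error = 0 − (-4.1484375) = 4.1484375.

4.1484375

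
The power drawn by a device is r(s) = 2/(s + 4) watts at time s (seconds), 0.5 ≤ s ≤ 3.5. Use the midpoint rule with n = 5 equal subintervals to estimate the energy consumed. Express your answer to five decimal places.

Δs = (3.5 − 0.5)/5 = 0.6.
Midpoints: 0.8, 1.4, 2, 2.6, 3.2.
r(0.8) = 5/12, r(1.4) = 10/27, r(2) = 1/3, r(2.6) = 10/33, r(3.2) = 5/18.
Sum = Δs · [r(0.8) + r(1.4) + r(2) + r(2.6) + r(3.2)].
Sum ≈ 1.02071.

1.02071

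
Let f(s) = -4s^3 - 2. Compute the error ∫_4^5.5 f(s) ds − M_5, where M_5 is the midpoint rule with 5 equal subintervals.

Exact integral: ∫_4^5.5 f(s) ds = -662.0625.
M_5 = -661.42125.
Error = -662.0625 − (-661.42125) = -0.64125.

-0.64125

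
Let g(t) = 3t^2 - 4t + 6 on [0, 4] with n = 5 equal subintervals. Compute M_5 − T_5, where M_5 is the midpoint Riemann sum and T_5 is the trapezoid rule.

-1.92

M_5 = 55.36.
T_5 = 57.28.
M_5 − T_5 = -1.92.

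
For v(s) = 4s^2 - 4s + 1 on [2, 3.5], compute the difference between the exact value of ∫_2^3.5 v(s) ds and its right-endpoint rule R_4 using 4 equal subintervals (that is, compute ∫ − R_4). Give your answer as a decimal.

Exact integral: ∫_2^3.5 v(s) ds = 31.5.
R_4 = 36.703125.
Error = 31.5 − 36.703125 = -5.203125.

-5.203125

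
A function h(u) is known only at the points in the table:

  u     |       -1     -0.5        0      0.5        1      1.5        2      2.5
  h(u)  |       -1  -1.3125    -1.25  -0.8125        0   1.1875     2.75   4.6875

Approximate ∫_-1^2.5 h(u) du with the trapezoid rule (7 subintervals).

1.203125

Δu = 0.5.
T_7 = (0.5/2)·[(-1) + 2·(-1.3125) + 2·(-1.25) + 2·(-0.8125) + 2·0 + 2·1.1875 + 2·2.75 + 4.6875] = 1.203125.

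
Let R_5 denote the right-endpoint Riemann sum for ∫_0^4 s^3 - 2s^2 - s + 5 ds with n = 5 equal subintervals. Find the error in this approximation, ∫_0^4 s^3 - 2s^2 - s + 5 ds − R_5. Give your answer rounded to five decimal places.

Exact integral: ∫_0^4 f(s) ds ≈ 33.3333333.
R_5 = 46.24.
Error ≈ 33.3333333 − 46.24 ≈ -12.90667.

-12.90667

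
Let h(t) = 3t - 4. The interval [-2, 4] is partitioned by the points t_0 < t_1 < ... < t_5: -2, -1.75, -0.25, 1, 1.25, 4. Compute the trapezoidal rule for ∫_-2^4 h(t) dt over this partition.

Subinterval widths: 0.25, 1.5, 1.25, 0.25, 2.75.
h(-2) = -10, h(-1.75) = -9.25, h(-0.25) = -4.75, h(1) = -1, h(1.25) = -0.25, h(4) = 8.
On each subinterval the trapezoid contributes (Δt_i/2)·[h(t_{i-1}) + h(t_i)].
Sum = -6.

-6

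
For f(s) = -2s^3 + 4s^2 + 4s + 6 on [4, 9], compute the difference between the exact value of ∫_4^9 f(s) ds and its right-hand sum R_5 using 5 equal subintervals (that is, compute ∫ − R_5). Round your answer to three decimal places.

Exact integral: ∫_4^9 f(s) ds ≈ -2105.83333.
R_5 = -2660.
Error ≈ -2105.83333 − (-2660) ≈ 554.167.

554.167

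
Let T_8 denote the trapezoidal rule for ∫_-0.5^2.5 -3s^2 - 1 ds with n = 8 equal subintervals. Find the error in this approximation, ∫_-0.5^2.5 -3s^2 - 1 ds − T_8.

Exact integral: ∫_-0.5^2.5 f(s) ds = -18.75.
T_8 = -18.9609375.
Error = -18.75 − (-18.9609375) = 0.2109375.

0.2109375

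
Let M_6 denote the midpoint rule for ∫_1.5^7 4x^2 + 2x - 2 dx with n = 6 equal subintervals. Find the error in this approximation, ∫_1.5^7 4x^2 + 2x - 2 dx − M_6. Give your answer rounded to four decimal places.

1.5405

Exact integral: ∫_1.5^7 f(x) dx ≈ 488.583333.
M_6 ≈ 487.042824.
Error ≈ 488.583333 − 487.042824 ≈ 1.5405.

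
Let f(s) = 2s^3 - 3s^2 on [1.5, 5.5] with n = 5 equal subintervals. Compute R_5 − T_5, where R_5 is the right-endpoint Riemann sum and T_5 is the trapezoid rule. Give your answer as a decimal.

96.8

R_5 = 396.48.
T_5 = 299.68.
R_5 − T_5 = 96.8.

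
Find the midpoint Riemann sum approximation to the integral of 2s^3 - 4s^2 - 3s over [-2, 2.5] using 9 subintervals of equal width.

-23.109375

Δs = (2.5 − (-2))/9 = 0.5.
Midpoints: -1.75, -1.25, -0.75, -0.25, 0.25, 0.75, 1.25, 1.75, 2.25.
f(-1.75) = -17.71875, f(-1.25) = -6.40625, f(-0.75) = -0.84375, f(-0.25) = 0.46875, f(0.25) = -0.96875, f(0.75) = -3.65625, f(1.25) = -6.09375, f(1.75) = -6.78125, f(2.25) = -4.21875.
Sum = Δs · [f(-1.75) + f(-1.25) + f(-0.75) + ...].
Sum = -23.109375.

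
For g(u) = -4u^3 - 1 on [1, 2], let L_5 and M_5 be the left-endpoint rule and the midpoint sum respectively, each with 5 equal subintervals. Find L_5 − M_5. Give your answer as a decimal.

2.62

L_5 = -13.32.
M_5 = -15.94.
L_5 − M_5 = 2.62.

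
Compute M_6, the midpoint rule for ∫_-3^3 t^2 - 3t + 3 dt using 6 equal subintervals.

Δt = (3 − (-3))/6 = 1.
Midpoints: -2.5, -1.5, -0.5, 0.5, 1.5, 2.5.
f(-2.5) = 16.75, f(-1.5) = 9.75, f(-0.5) = 4.75, f(0.5) = 1.75, f(1.5) = 0.75, f(2.5) = 1.75.
Sum = Δt · [f(-2.5) + f(-1.5) + f(-0.5) + ...].
Sum = 35.5.

35.5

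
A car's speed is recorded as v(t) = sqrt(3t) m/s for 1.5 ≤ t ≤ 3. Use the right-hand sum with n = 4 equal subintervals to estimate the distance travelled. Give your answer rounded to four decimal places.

4.0410

Δt = (3 − 1.5)/4 = 0.375.
Right endpoints: 1.875, 2.25, 2.625, 3.
v(1.875) ≈ 2.3717, v(2.25) ≈ 2.5981, v(2.625) ≈ 2.8062, v(3) ≈ 3.0000.
Sum = Δt · [v(1.875) + v(2.25) + v(2.625) + v(3)].
Sum ≈ 4.0410.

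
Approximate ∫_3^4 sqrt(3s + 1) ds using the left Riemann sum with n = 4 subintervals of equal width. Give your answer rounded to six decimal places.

3.333040

Δs = (4 − 3)/4 = 0.25.
Left endpoints: 3, 3.25, 3.5, 3.75.
f(3) ≈ 3.162278, f(3.25) ≈ 3.278719, f(3.5) ≈ 3.391165, f(3.75) ≈ 3.500000.
Sum = Δs · [f(3) + f(3.25) + f(3.5) + f(3.75)].
Sum ≈ 3.333040.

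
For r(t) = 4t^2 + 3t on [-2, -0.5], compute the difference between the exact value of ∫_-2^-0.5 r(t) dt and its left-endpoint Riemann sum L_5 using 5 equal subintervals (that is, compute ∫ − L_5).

Exact integral: ∫_-2^-0.5 r(t) dt = 4.875.
L_5 = 6.54.
Error = 4.875 − 6.54 = -1.665.

-1.665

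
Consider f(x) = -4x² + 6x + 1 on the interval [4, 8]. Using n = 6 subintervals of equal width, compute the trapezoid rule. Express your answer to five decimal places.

-450.51852

Δx = (8 − 4)/6 = 2/3.
f(4) = -39, f(14/3) = -523/9, f(16/3) = -727/9, f(6) = -107, f(20/3) = -1231/9, f(22/3) = -1531/9, f(8) = -207.
T_6 = (Δx/2)·[f(x_0) + 2f(x_1) + ... + 2f(x_{5}) + f(x_6)].
Sum ≈ -450.51852.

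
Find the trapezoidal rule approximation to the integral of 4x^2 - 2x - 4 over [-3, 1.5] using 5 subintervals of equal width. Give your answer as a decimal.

31.68

Δx = (1.5 − (-3))/5 = 0.9.
f(-3) = 38, f(-2.1) = 17.84, f(-1.2) = 4.16, f(-0.3) = -3.04, f(0.6) = -3.76, f(1.5) = 2.
T_5 = (Δx/2)·[f(x_0) + 2f(x_1) + ... + 2f(x_{4}) + f(x_5)].
Sum = 31.68.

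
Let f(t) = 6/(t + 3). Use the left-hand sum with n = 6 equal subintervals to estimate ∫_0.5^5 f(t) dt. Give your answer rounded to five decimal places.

5.34014

Δt = (5 − 0.5)/6 = 0.75.
Left endpoints: 0.5, 1.25, 2, 2.75, 3.5, 4.25.
f(0.5) = 12/7, f(1.25) = 24/17, f(2) = 1.2, f(2.75) = 24/23, f(3.5) = 12/13, f(4.25) = 24/29.
Sum = Δt · [f(0.5) + f(1.25) + f(2) + ...].
Sum ≈ 5.34014.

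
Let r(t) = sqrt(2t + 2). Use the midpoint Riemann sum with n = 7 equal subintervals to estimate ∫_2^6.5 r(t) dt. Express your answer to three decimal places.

Δt = (6.5 − 2)/7 = 9/14.
Midpoints: 65/28, 83/28, 101/28, 4.25, 137/28, 155/28, 173/28.
r(65/28) ≈ 2.577, r(83/28) ≈ 2.816, r(101/28) ≈ 3.036, r(4.25) ≈ 3.240, r(137/28) ≈ 3.433, r(155/28) ≈ 3.615, r(173/28) ≈ 3.789.
Sum = Δt · [r(65/28) + r(83/28) + r(101/28) + ...].
Sum ≈ 14.469.

14.469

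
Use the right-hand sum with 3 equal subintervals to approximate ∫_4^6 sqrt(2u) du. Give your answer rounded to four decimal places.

6.5234

Δu = (6 − 4)/3 = 2/3.
Right endpoints: 14/3, 16/3, 6.
f(14/3) ≈ 3.0551, f(16/3) ≈ 3.2660, f(6) ≈ 3.4641.
Sum = Δu · [f(14/3) + f(16/3) + f(6)].
Sum ≈ 6.5234.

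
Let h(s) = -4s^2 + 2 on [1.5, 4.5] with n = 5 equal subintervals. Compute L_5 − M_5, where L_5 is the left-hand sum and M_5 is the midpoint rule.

L_5 = -90.12.
M_5 = -110.64.
L_5 − M_5 = 20.52.

20.52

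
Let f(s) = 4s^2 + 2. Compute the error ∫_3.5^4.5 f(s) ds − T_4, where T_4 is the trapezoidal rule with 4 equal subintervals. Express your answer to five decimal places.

Exact integral: ∫_3.5^4.5 f(s) ds ≈ 66.3333333.
T_4 = 66.375.
Error ≈ 66.3333333 − 66.375 ≈ -0.04167.

-0.04167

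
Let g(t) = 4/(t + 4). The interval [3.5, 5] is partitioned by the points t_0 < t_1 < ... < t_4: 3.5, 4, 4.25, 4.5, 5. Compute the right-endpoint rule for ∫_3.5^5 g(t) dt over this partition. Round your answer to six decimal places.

0.711081

Subinterval widths: 0.5, 0.25, 0.25, 0.5.
Right endpoints: 4, 4.25, 4.5, 5.
g(4) = 0.5, g(4.25) = 16/33, g(4.5) = 8/17, g(5) = 4/9.
Sum = Σ Δt_i · g(t_i).
Sum ≈ 0.711081.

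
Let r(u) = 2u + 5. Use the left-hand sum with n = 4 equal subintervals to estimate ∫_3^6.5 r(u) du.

47.6875

Δu = (6.5 − 3)/4 = 0.875.
Left endpoints: 3, 3.875, 4.75, 5.625.
r(3) = 11, r(3.875) = 12.75, r(4.75) = 14.5, r(5.625) = 16.25.
Sum = Δu · [r(3) + r(3.875) + r(4.75) + r(5.625)].
Sum = 47.6875.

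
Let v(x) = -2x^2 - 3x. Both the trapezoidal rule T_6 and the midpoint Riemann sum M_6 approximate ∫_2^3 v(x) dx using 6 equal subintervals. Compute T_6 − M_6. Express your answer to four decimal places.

-0.0139

T_6 ≈ -20.175926.
M_6 ≈ -20.162037.
T_6 − M_6 ≈ -0.0139.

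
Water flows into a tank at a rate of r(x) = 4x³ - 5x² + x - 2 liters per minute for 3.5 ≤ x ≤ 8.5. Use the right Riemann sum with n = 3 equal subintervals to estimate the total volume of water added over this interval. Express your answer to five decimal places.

5951.34259

Δx = (8.5 − 3.5)/3 = 5/3.
Right endpoints: 31/6, 41/6, 8.5.
r(31/6) = 45509/108, r(41/6) = 113149/108, r(8.5) = 2101.75.
Sum = Δx · [r(31/6) + r(41/6) + r(8.5)].
Sum ≈ 5951.34259.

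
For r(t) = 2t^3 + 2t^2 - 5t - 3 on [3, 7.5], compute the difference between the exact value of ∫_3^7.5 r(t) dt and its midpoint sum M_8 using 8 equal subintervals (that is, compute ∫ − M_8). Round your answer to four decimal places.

3.9749

Exact integral: ∫_3^7.5 r(t) dt = 1673.15625.
M_8 ≈ 1669.181396.
Error ≈ 1673.15625 − 1669.181396 ≈ 3.9749.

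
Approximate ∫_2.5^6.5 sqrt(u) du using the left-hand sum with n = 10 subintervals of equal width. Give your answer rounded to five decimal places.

8.21737

Δu = (6.5 − 2.5)/10 = 0.4.
Left endpoints: 2.5, 2.9, 3.3, 3.7, 4.1, 4.5, 4.9, 5.3, 5.7, 6.1.
f(2.5) ≈ 1.58114, f(2.9) ≈ 1.70294, f(3.3) ≈ 1.81659, f(3.7) ≈ 1.92354, f(4.1) ≈ 2.02485, f(4.5) ≈ 2.12132, f(4.9) ≈ 2.21359, f(5.3) ≈ 2.30217, f(5.7) ≈ 2.38747, f(6.1) ≈ 2.46982.
Sum = Δu · [f(2.5) + f(2.9) + f(3.3) + ...].
Sum ≈ 8.21737.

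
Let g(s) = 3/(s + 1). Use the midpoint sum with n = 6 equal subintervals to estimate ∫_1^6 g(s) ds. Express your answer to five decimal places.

3.73896

Δs = (6 − 1)/6 = 5/6.
Midpoints: 17/12, 2.25, 37/12, 47/12, 4.75, 67/12.
g(17/12) = 36/29, g(2.25) = 12/13, g(37/12) = 36/49, g(47/12) = 36/59, g(4.75) = 12/23, g(67/12) = 36/79.
Sum = Δs · [g(17/12) + g(2.25) + g(37/12) + ...].
Sum ≈ 3.73896.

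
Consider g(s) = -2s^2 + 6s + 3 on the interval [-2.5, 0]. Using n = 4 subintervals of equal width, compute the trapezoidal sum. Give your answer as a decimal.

-21.9921875

Δs = (0 − (-2.5))/4 = 0.625.
g(-2.5) = -24.5, g(-1.875) = -15.28125, g(-1.25) = -7.625, g(-0.625) = -1.53125, g(0) = 3.
T_4 = (Δs/2)·[g(s_0) + 2g(s_1) + 2g(s_2) + 2g(s_3) + g(s_4)].
Sum = -21.9921875.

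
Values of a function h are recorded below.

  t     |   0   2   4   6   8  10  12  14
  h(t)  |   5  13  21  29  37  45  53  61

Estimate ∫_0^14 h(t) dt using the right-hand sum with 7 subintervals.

Δt = 2.
Sum = 2·[13 + 21 + 29 + 37 + 45 + 53 + 61] = 518.

518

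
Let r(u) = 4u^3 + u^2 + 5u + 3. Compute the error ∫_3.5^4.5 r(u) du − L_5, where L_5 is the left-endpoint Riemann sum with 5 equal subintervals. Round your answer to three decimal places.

Exact integral: ∫_3.5^4.5 r(u) du ≈ 299.08333.
L_5 = 278.81.
Error ≈ 299.08333 − 278.81 ≈ 20.273.

20.273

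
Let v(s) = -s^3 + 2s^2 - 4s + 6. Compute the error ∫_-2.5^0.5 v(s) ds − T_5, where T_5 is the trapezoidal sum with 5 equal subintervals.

Exact integral: ∫_-2.5^0.5 v(s) ds = 50.25.
T_5 = 51.15.
Error = 50.25 − 51.15 = -0.9.

-0.9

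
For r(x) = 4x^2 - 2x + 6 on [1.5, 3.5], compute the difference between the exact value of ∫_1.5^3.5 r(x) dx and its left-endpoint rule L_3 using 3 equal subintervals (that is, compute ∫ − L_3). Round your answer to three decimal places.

11.407

Exact integral: ∫_1.5^3.5 r(x) dx ≈ 54.66667.
L_3 ≈ 43.25926.
Error ≈ 54.66667 − 43.25926 ≈ 11.407.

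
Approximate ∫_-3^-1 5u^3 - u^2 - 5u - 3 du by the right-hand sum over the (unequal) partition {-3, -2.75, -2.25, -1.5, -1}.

Subinterval widths: 0.25, 0.5, 0.75, 0.5.
Right endpoints: -2.75, -2.25, -1.5, -1.
f(-2.75) = -100.796875, f(-2.25) = -53.765625, f(-1.5) = -14.625, f(-1) = -4.
Sum = Σ Δu_i · f(u_i).
Sum = -65.05078125.

-65.05078125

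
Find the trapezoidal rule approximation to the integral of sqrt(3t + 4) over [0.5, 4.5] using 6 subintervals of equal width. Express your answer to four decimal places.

Δt = (4.5 − 0.5)/6 = 2/3.
f(0.5) ≈ 2.3452, f(7/6) ≈ 2.7386, f(11/6) ≈ 3.0822, f(2.5) ≈ 3.3912, f(19/6) ≈ 3.6742, f(23/6) ≈ 3.9370, f(4.5) ≈ 4.1833.
T_6 = (Δt/2)·[f(t_0) + 2f(t_1) + ... + 2f(t_{5}) + f(t_6)].
Sum ≈ 13.3917.

13.3917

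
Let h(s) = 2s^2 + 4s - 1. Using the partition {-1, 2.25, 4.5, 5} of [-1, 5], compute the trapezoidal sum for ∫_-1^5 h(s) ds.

141.28125

Subinterval widths: 3.25, 2.25, 0.5.
h(-1) = -3, h(2.25) = 18.125, h(4.5) = 57.5, h(5) = 69.
On each subinterval the trapezoid contributes (Δs_i/2)·[h(s_{i-1}) + h(s_i)].
Sum = 141.28125.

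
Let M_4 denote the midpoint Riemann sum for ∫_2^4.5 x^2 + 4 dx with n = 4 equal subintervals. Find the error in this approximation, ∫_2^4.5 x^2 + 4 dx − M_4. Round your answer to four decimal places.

0.0814

Exact integral: ∫_2^4.5 f(x) dx ≈ 37.708333.
M_4 ≈ 37.626953.
Error ≈ 37.708333 − 37.626953 ≈ 0.0814.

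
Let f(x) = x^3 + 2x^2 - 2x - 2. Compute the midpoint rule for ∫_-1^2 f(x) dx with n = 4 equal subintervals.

0.2578125

Δx = (2 − (-1))/4 = 0.75.
Midpoints: -0.625, 0.125, 0.875, 1.625.
f(-0.625) = -109/512, f(0.125) = -1135/512, f(0.875) = -793/512, f(1.625) = 2213/512.
Sum = Δx · [f(-0.625) + f(0.125) + f(0.875) + f(1.625)].
Sum = 0.2578125.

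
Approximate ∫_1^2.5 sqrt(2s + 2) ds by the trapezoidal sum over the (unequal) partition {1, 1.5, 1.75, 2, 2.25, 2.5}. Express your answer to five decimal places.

3.50530

Subinterval widths: 0.5, 0.25, 0.25, 0.25, 0.25.
f(1) ≈ 2.00000, f(1.5) ≈ 2.23607, f(1.75) ≈ 2.34521, f(2) ≈ 2.44949, f(2.25) ≈ 2.54951, f(2.5) ≈ 2.64575.
On each subinterval the trapezoid contributes (Δs_i/2)·[f(s_{i-1}) + f(s_i)].
Sum ≈ 3.50530.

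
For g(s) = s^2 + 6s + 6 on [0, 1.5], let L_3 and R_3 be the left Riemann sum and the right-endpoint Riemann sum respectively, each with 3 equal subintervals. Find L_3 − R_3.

-5.625

L_3 = 14.125.
R_3 = 19.75.
L_3 − R_3 = -5.625.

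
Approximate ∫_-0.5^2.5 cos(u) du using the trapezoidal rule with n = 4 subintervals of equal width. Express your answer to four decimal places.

Δu = (2.5 − (-0.5))/4 = 0.75.
f(-0.5) ≈ 0.8776, f(0.25) ≈ 0.9689, f(1) ≈ 0.5403, f(1.75) ≈ -0.1782, f(2.5) ≈ -0.8011.
T_4 = (Δu/2)·[f(u_0) + 2f(u_1) + 2f(u_2) + 2f(u_3) + f(u_4)].
Sum ≈ 1.0269.

1.0269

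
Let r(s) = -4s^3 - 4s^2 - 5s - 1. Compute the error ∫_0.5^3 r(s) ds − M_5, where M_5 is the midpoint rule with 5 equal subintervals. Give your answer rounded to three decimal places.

-1.302

Exact integral: ∫_0.5^3 r(s) ds ≈ -141.14583.
M_5 = -139.84375.
Error ≈ -141.14583 − (-139.84375) ≈ -1.302.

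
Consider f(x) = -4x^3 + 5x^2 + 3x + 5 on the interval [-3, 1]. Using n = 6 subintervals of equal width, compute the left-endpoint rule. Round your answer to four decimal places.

186.3704

Δx = (1 − (-3))/6 = 2/3.
Left endpoints: -3, -7/3, -5/3, -1, -1/3, 1/3.
f(-3) = 149, f(-7/3) = 2053/27, f(-5/3) = 875/27, f(-1) = 11, f(-1/3) = 127/27, f(1/3) = 173/27.
Sum = Δx · [f(-3) + f(-7/3) + f(-5/3) + ...].
Sum ≈ 186.3704.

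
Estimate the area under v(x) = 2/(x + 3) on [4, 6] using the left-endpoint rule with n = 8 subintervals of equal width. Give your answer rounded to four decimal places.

0.5106

Δx = (6 − 4)/8 = 0.25.
Left endpoints: 4, 4.25, 4.5, 4.75, 5, 5.25, 5.5, 5.75.
v(4) = 2/7, v(4.25) = 8/29, v(4.5) = 4/15, v(4.75) = 8/31, v(5) = 0.25, v(5.25) = 8/33, v(5.5) = 4/17, v(5.75) = 8/35.
Sum = Δx · [v(4) + v(4.25) + v(4.5) + ...].
Sum ≈ 0.5106.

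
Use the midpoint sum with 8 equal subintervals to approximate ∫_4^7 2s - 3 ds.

24

Δs = (7 − 4)/8 = 0.375.
Midpoints: 4.1875, 4.5625, 4.9375, 5.3125, 5.6875, 6.0625, 6.4375, 6.8125.
f(4.1875) = 5.375, f(4.5625) = 6.125, f(4.9375) = 6.875, f(5.3125) = 7.625, f(5.6875) = 8.375, f(6.0625) = 9.125, f(6.4375) = 9.875, f(6.8125) = 10.625.
Sum = Δs · [f(4.1875) + f(4.5625) + f(4.9375) + ...].
Sum = 24.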